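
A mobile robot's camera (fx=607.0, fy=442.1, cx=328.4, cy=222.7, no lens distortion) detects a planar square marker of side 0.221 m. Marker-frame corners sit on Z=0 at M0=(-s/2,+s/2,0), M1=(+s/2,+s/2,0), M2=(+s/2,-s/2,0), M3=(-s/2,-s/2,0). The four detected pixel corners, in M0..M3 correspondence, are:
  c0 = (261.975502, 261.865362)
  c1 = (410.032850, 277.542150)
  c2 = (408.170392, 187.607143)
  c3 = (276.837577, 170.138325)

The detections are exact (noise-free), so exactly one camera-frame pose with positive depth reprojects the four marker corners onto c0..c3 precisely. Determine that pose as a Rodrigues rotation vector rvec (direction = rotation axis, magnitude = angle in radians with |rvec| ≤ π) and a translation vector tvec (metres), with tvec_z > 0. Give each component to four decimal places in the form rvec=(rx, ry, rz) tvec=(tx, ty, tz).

Intrinsics K: fx=607.0, fy=442.1, cx=328.4, cy=222.7
Marker side s = 0.221 m; corners in marker frame (Z=0):
  M0 = (-0.1105, +0.1105, 0)
  M1 = (+0.1105, +0.1105, 0)
  M2 = (+0.1105, -0.1105, 0)
  M3 = (-0.1105, -0.1105, 0)
Detected image corners:
  c0 = (261.975502, 261.865362) px
  c1 = (410.032850, 277.542150) px
  c2 = (408.170392, 187.607143) px
  c3 = (276.837577, 170.138325) px
Planar DLT: solve 8×8 A·h = b for H (H[2,2]=1):
  H  [+693.15722 -209.46974 +340.88518]
  H  [+117.06566 +291.36010 +221.78399]
  H  [+0.18653 -0.53305 +1.00000]
B = K⁻¹H; ‖b₁‖=1.071310, ‖b₂‖=1.071310; λ = 2/(‖b₁‖+‖b₂‖) = 0.933437, sign → tz>0 ⇒ λ=+0.933437
r₁ = λ·B[:,0] = (+0.97173,+0.15946,+0.17412); r₂ = λ·B[:,1] = (-0.05293,+0.86581,-0.49757)
r₃ = r₁×r₂ = (-0.23009,+0.47428,+0.84977); SVD([r₁ r₂ r₃]) → R = UVᵀ:
  R  [+0.97173 -0.05293 -0.23009]
  R  [+0.15946 +0.86581 +0.47428]
  R  [+0.17412 -0.49757 +0.84977]
t = (+0.01920, -0.00193, +0.93344) m
tr R = 2.687309; θ = arccos((tr R − 1)/2) = 0.566742 rad = 32.472°
axis k = ((R−Rᵀ)₃₂, (R−Rᵀ)₁₃, (R−Rᵀ)₂₁) / (2 sinθ) = (-0.905081, -0.376438, +0.197795)
rvec = θ·k = (-0.512948, -0.213343, +0.112099)

rvec=(-0.5129, -0.2133, 0.1121) tvec=(0.0192, -0.0019, 0.9334)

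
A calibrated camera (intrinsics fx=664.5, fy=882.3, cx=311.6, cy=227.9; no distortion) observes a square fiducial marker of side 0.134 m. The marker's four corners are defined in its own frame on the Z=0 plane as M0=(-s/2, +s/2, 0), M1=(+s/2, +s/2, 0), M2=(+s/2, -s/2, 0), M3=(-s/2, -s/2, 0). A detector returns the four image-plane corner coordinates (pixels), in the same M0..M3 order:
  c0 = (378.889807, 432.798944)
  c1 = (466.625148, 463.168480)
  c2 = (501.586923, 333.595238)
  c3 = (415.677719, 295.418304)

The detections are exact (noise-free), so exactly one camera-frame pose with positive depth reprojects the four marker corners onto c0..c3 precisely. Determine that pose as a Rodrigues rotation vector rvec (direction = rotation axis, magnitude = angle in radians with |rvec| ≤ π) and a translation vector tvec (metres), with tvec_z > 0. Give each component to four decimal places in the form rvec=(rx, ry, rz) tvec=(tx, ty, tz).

rvec=(0.0795, -0.3610, 0.3315) tvec=(0.1634, 0.1454, 0.8333)

Intrinsics K: fx=664.5, fy=882.3, cx=311.6, cy=227.9
Marker side s = 0.134 m; corners in marker frame (Z=0):
  M0 = (-0.0670, +0.0670, 0)
  M1 = (+0.0670, +0.0670, 0)
  M2 = (+0.0670, -0.0670, 0)
  M3 = (-0.0670, -0.0670, 0)
Detected image corners:
  c0 = (378.889807, 432.798944) px
  c1 = (466.625148, 463.168480) px
  c2 = (501.586923, 333.595238) px
  c3 = (415.677719, 295.418304) px
Planar DLT: solve 8×8 A·h = b for H (H[2,2]=1):
  H  [+837.91108 -258.20172 +441.92328]
  H  [+420.07567 +1003.32153 +381.83479]
  H  [+0.43108 +0.02116 +1.00000]
B = K⁻¹H; ‖b₁‖=1.199994, ‖b₂‖=1.199994; λ = 2/(‖b₁‖+‖b₂‖) = 0.833337, sign → tz>0 ⇒ λ=+0.833337
r₁ = λ·B[:,0] = (+0.88236,+0.30397,+0.35923); r₂ = λ·B[:,1] = (-0.33207,+0.94309,+0.01763)
r₃ = r₁×r₂ = (-0.33343,-0.13485,+0.93308); SVD([r₁ r₂ r₃]) → R = UVᵀ:
  R  [+0.88236 -0.33207 -0.33343]
  R  [+0.30397 +0.94309 -0.13485]
  R  [+0.35923 +0.01763 +0.93308]
t = (+0.16344, +0.14539, +0.83334) m
tr R = 2.758525; θ = arccos((tr R − 1)/2) = 0.496484 rad = 28.446°
axis k = ((R−Rᵀ)₃₂, (R−Rᵀ)₁₃, (R−Rᵀ)₂₁) / (2 sinθ) = (+0.160056, -0.727072, +0.667644)
rvec = θ·k = (+0.079465, -0.360980, +0.331475)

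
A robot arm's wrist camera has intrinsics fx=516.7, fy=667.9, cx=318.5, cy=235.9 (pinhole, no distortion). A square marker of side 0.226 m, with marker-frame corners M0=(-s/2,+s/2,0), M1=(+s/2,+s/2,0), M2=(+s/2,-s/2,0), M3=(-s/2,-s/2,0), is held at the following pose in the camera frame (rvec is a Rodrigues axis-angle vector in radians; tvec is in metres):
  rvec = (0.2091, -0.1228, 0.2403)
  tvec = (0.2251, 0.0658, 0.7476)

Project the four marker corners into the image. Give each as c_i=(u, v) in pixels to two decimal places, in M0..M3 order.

c0=(378.98, 367.16) c1=(519.75, 404.52) c2=(570.48, 221.21) c3=(423.52, 173.11)

Intrinsics K: fx=516.7, fy=667.9, cx=318.5, cy=235.9
Marker side s = 0.226 m; corners in marker frame (Z=0):
  M0 = (-0.1130, +0.1130, 0)
  M1 = (+0.1130, +0.1130, 0)
  M2 = (+0.1130, -0.1130, 0)
  M3 = (-0.1130, -0.1130, 0)
rvec = (0.2091, -0.1228, 0.2403), |rvec| = θ = 0.34139 rad = 19.560°
Rodrigues: sinθ=0.33480, 1−cosθ=0.05771; R = I + sinθ·[k]× + (1−cosθ)·[k]×²:
    [+0.96394 -0.24837 -0.09555]
    [+0.22294 +0.94976 -0.21967]
    [+0.14531 +0.19045 +0.97088]
t = (0.2251, 0.0658, 0.7476) m
M0: Pc = R·M0+t = (+0.08811, +0.14793, +0.75270); u = 516.7·(+0.08811)/0.75270 + 318.5 = 378.9831, v = 667.9·(+0.14793)/0.75270 + 235.9 = 367.1637
M1: Pc = R·M1+t = (+0.30596, +0.19832, +0.78554); u = 516.7·(+0.30596)/0.78554 + 318.5 = 519.7486, v = 667.9·(+0.19832)/0.78554 + 235.9 = 404.5161
M2: Pc = R·M2+t = (+0.36209, -0.01633, +0.74250); u = 516.7·(+0.36209)/0.74250 + 318.5 = 570.4770, v = 667.9·(-0.01633)/0.74250 + 235.9 = 221.2108
M3: Pc = R·M3+t = (+0.14424, -0.06672, +0.70966); u = 516.7·(+0.14424)/0.70966 + 318.5 = 423.5213, v = 667.9·(-0.06672)/0.70966 + 235.9 = 173.1104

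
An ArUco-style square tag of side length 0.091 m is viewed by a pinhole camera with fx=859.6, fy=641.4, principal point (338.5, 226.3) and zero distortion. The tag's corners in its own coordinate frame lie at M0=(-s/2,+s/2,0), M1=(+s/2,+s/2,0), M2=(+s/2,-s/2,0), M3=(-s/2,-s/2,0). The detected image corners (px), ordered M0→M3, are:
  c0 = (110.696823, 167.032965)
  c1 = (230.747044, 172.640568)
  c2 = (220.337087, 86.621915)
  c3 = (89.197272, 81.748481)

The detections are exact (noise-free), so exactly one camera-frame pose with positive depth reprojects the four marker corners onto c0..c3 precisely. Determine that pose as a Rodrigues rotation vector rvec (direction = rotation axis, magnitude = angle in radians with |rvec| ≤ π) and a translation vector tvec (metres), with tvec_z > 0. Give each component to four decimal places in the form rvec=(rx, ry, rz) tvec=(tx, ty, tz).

rvec=(0.6449, 0.1134, 0.0366) tvec=(-0.1243, -0.0923, 0.6078)

Intrinsics K: fx=859.6, fy=641.4, cx=338.5, cy=226.3
Marker side s = 0.091 m; corners in marker frame (Z=0):
  M0 = (-0.0455, +0.0455, 0)
  M1 = (+0.0455, +0.0455, 0)
  M2 = (+0.0455, -0.0455, 0)
  M3 = (-0.0455, -0.0455, 0)
Detected image corners:
  c0 = (110.696823, 167.032965) px
  c1 = (230.747044, 172.640568) px
  c2 = (220.337087, 86.621915) px
  c3 = (89.197272, 81.748481) px
Planar DLT: solve 8×8 A·h = b for H (H[2,2]=1):
  H  [+1352.23375 +336.86511 +162.66168]
  H  [+38.11328 +1066.93222 +128.92152]
  H  [-0.15476 +0.98995 +1.00000]
B = K⁻¹H; ‖b₁‖=1.645309, ‖b₂‖=1.645309; λ = 2/(‖b₁‖+‖b₂‖) = 0.607789, sign → tz>0 ⇒ λ=+0.607789
r₁ = λ·B[:,0] = (+0.99315,+0.06930,-0.09406); r₂ = λ·B[:,1] = (+0.00125,+0.79874,+0.60168)
r₃ = r₁×r₂ = (+0.11683,-0.59768,+0.79318); SVD([r₁ r₂ r₃]) → R = UVᵀ:
  R  [+0.99315 +0.00125 +0.11683]
  R  [+0.06930 +0.79874 -0.59768]
  R  [-0.09406 +0.60168 +0.79318]
t = (-0.12433, -0.09228, +0.60779) m
tr R = 2.585065; θ = arccos((tr R − 1)/2) = 0.655845 rad = 37.577°
axis k = ((R−Rᵀ)₃₂, (R−Rᵀ)₁₃, (R−Rᵀ)₂₁) / (2 sinθ) = (+0.983356, +0.172911, +0.055798)
rvec = θ·k = (+0.644929, +0.113403, +0.036595)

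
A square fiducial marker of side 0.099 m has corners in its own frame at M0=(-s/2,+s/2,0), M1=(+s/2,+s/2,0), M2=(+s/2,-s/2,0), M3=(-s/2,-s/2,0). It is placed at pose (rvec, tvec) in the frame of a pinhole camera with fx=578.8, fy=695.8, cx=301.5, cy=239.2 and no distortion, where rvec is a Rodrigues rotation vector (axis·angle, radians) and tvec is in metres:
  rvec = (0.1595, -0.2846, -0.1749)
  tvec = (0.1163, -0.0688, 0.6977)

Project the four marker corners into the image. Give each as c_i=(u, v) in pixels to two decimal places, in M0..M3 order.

c0=(365.66, 228.06) c1=(438.55, 209.96) c2=(429.92, 113.79) c3=(354.76, 128.65)

Intrinsics K: fx=578.8, fy=695.8, cx=301.5, cy=239.2
Marker side s = 0.099 m; corners in marker frame (Z=0):
  M0 = (-0.0495, +0.0495, 0)
  M1 = (+0.0495, +0.0495, 0)
  M2 = (+0.0495, -0.0495, 0)
  M3 = (-0.0495, -0.0495, 0)
rvec = (0.1595, -0.2846, -0.1749), |rvec| = θ = 0.37017 rad = 21.209°
Rodrigues: sinθ=0.36178, 1−cosθ=0.06773; R = I + sinθ·[k]× + (1−cosθ)·[k]×²:
    [+0.94484 +0.14849 -0.29193]
    [-0.19337 +0.97230 -0.13128]
    [+0.26435 +0.18049 +0.94739]
t = (0.1163, -0.0688, 0.6977) m
M0: Pc = R·M0+t = (+0.07688, -0.01110, +0.69355); u = 578.8·(+0.07688)/0.69355 + 301.5 = 365.6608, v = 695.8·(-0.01110)/0.69355 + 239.2 = 228.0649
M1: Pc = R·M1+t = (+0.17042, -0.03024, +0.71972); u = 578.8·(+0.17042)/0.71972 + 301.5 = 438.5522, v = 695.8·(-0.03024)/0.71972 + 239.2 = 209.9622
M2: Pc = R·M2+t = (+0.15572, -0.12650, +0.70185); u = 578.8·(+0.15572)/0.70185 + 301.5 = 429.9178, v = 695.8·(-0.12650)/0.70185 + 239.2 = 113.7898
M3: Pc = R·M3+t = (+0.06218, -0.10736, +0.67568); u = 578.8·(+0.06218)/0.67568 + 301.5 = 354.7645, v = 695.8·(-0.10736)/0.67568 + 239.2 = 128.6461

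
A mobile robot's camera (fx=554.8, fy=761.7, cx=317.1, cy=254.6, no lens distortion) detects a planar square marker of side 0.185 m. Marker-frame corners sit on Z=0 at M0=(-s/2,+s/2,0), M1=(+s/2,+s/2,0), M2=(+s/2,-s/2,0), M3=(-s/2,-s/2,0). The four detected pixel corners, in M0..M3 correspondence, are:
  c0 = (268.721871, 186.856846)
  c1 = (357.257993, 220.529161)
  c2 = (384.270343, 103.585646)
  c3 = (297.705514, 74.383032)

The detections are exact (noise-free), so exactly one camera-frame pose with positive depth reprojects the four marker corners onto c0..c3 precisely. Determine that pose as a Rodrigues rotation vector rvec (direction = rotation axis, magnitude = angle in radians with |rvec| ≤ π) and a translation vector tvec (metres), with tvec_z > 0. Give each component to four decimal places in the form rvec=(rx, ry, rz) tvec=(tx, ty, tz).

rvec=(-0.2216, 0.1526, 0.2981) tvec=(0.0189, -0.1597, 1.1115)

Intrinsics K: fx=554.8, fy=761.7, cx=317.1, cy=254.6
Marker side s = 0.185 m; corners in marker frame (Z=0):
  M0 = (-0.0925, +0.0925, 0)
  M1 = (+0.0925, +0.0925, 0)
  M2 = (+0.0925, -0.0925, 0)
  M3 = (-0.0925, -0.0925, 0)
Detected image corners:
  c0 = (268.721871, 186.856846) px
  c1 = (357.257993, 220.529161) px
  c2 = (384.270343, 103.585646) px
  c3 = (297.705514, 74.383032) px
Planar DLT: solve 8×8 A·h = b for H (H[2,2]=1):
  H  [+419.86590 -208.26129 +326.55406]
  H  [+145.88701 +594.42668 +145.17948]
  H  [-0.16298 -0.17383 +1.00000]
B = K⁻¹H; ‖b₁‖=0.899715, ‖b₂‖=0.899715; λ = 2/(‖b₁‖+‖b₂‖) = 1.111464, sign → tz>0 ⇒ λ=+1.111464
r₁ = λ·B[:,0] = (+0.94468,+0.27343,-0.18115); r₂ = λ·B[:,1] = (-0.30679,+0.93196,-0.19321)
r₃ = r₁×r₂ = (+0.11600,+0.23809,+0.96429); SVD([r₁ r₂ r₃]) → R = UVᵀ:
  R  [+0.94468 -0.30679 +0.11600]
  R  [+0.27343 +0.93196 +0.23809]
  R  [-0.18115 -0.19321 +0.96429]
t = (+0.01894, -0.15967, +1.11146) m
tr R = 2.840931; θ = arccos((tr R − 1)/2) = 0.401527 rad = 23.006°
axis k = ((R−Rᵀ)₃₂, (R−Rᵀ)₁₃, (R−Rᵀ)₂₁) / (2 sinθ) = (-0.551782, +0.380159, +0.742305)
rvec = θ·k = (-0.221555, +0.152644, +0.298055)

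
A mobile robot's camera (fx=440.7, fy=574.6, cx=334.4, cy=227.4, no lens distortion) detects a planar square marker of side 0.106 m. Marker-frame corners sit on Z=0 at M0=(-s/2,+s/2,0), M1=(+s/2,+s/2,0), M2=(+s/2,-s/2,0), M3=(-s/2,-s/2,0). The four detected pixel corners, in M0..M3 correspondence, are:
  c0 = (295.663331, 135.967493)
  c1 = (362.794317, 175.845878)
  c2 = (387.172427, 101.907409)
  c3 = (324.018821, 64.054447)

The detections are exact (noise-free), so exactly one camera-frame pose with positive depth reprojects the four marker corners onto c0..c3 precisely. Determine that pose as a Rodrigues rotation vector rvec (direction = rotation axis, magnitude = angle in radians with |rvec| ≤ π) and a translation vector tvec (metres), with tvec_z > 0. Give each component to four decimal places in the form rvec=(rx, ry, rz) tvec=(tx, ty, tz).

Intrinsics K: fx=440.7, fy=574.6, cx=334.4, cy=227.4
Marker side s = 0.106 m; corners in marker frame (Z=0):
  M0 = (-0.0530, +0.0530, 0)
  M1 = (+0.0530, +0.0530, 0)
  M2 = (+0.0530, -0.0530, 0)
  M3 = (-0.0530, -0.0530, 0)
Detected image corners:
  c0 = (295.663331, 135.967493) px
  c1 = (362.794317, 175.845878) px
  c2 = (387.172427, 101.907409) px
  c3 = (324.018821, 64.054447) px
Planar DLT: solve 8×8 A·h = b for H (H[2,2]=1):
  H  [+626.65691 -440.81247 +342.86808]
  H  [+370.79109 +620.98521 +118.39768]
  H  [+0.03699 -0.56104 +1.00000]
B = K⁻¹H; ‖b₁‖=1.530374, ‖b₂‖=1.530374; λ = 2/(‖b₁‖+‖b₂‖) = 0.653435, sign → tz>0 ⇒ λ=+0.653435
r₁ = λ·B[:,0] = (+0.91082,+0.41210,+0.02417); r₂ = λ·B[:,1] = (-0.37543,+0.85127,-0.36660)
r₃ = r₁×r₂ = (-0.17165,+0.32483,+0.93006); SVD([r₁ r₂ r₃]) → R = UVᵀ:
  R  [+0.91082 -0.37543 -0.17165]
  R  [+0.41210 +0.85127 +0.32483]
  R  [+0.02417 -0.36660 +0.93006]
t = (+0.01256, -0.12396, +0.65344) m
tr R = 2.692151; θ = arccos((tr R − 1)/2) = 0.562217 rad = 32.213°
axis k = ((R−Rᵀ)₃₂, (R−Rᵀ)₁₃, (R−Rᵀ)₂₁) / (2 sinθ) = (-0.648549, -0.183673, +0.738680)
rvec = θ·k = (-0.364625, -0.103264, +0.415299)

rvec=(-0.3646, -0.1033, 0.4153) tvec=(0.0126, -0.1240, 0.6534)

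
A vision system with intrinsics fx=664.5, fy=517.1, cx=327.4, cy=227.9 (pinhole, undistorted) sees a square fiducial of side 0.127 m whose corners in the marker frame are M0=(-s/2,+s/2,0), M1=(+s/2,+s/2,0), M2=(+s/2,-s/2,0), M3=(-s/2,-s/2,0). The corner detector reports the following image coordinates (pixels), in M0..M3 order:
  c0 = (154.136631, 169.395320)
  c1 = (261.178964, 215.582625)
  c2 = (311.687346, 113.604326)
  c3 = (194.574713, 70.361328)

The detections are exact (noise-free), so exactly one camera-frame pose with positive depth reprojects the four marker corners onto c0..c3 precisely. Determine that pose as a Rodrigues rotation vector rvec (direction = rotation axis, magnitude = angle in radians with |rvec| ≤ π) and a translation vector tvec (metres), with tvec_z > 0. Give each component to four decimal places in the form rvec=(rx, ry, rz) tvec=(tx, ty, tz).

Intrinsics K: fx=664.5, fy=517.1, cx=327.4, cy=227.9
Marker side s = 0.127 m; corners in marker frame (Z=0):
  M0 = (-0.0635, +0.0635, 0)
  M1 = (+0.0635, +0.0635, 0)
  M2 = (+0.0635, -0.0635, 0)
  M3 = (-0.0635, -0.0635, 0)
Detected image corners:
  c0 = (154.136631, 169.395320) px
  c1 = (261.178964, 215.582625) px
  c2 = (311.687346, 113.604326) px
  c3 = (194.574713, 70.361328) px
Planar DLT: solve 8×8 A·h = b for H (H[2,2]=1):
  H  [+774.74170 -237.08157 +227.99949]
  H  [+286.75345 +865.01393 +143.23941]
  H  [-0.46203 +0.52003 +1.00000]
B = K⁻¹H; ‖b₁‖=1.652349, ‖b₂‖=1.652349; λ = 2/(‖b₁‖+‖b₂‖) = 0.605199, sign → tz>0 ⇒ λ=+0.605199
r₁ = λ·B[:,0] = (+0.84337,+0.45884,-0.27962); r₂ = λ·B[:,1] = (-0.37099,+0.87368,+0.31472)
r₃ = r₁×r₂ = (+0.38871,-0.16169,+0.90706); SVD([r₁ r₂ r₃]) → R = UVᵀ:
  R  [+0.84337 -0.37099 +0.38871]
  R  [+0.45884 +0.87368 -0.16169]
  R  [-0.27962 +0.31472 +0.90706]
t = (-0.09053, -0.09908, +0.60520) m
tr R = 2.624115; θ = arccos((tr R − 1)/2) = 0.623127 rad = 35.703°
axis k = ((R−Rᵀ)₃₂, (R−Rᵀ)₁₃, (R−Rᵀ)₂₁) / (2 sinθ) = (+0.408184, +0.572611, +0.710987)
rvec = θ·k = (+0.254351, +0.356810, +0.443035)

rvec=(0.2544, 0.3568, 0.4430) tvec=(-0.0905, -0.0991, 0.6052)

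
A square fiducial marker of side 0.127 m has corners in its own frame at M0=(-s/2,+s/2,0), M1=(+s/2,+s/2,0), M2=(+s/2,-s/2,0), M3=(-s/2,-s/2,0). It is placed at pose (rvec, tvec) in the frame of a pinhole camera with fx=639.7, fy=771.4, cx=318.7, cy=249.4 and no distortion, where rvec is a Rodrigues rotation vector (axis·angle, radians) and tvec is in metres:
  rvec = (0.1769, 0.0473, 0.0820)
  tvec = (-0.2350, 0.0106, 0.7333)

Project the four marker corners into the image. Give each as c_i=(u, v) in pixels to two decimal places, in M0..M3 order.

c0=(59.15, 319.05) c1=(166.38, 330.83) c2=(170.33, 199.80) c3=(59.74, 188.57)

Intrinsics K: fx=639.7, fy=771.4, cx=318.7, cy=249.4
Marker side s = 0.127 m; corners in marker frame (Z=0):
  M0 = (-0.0635, +0.0635, 0)
  M1 = (+0.0635, +0.0635, 0)
  M2 = (+0.0635, -0.0635, 0)
  M3 = (-0.0635, -0.0635, 0)
rvec = (0.1769, 0.0473, 0.0820), |rvec| = θ = 0.20064 rad = 11.496°
Rodrigues: sinθ=0.19929, 1−cosθ=0.02006; R = I + sinθ·[k]× + (1−cosθ)·[k]×²:
    [+0.99553 -0.07728 +0.05421]
    [+0.08562 +0.98105 -0.17378]
    [-0.03975 +0.17765 +0.98329]
t = (-0.2350, 0.0106, 0.7333) m
M0: Pc = R·M0+t = (-0.30312, +0.06746, +0.74711); u = 639.7·(-0.30312)/0.74711 + 318.7 = 59.1538, v = 771.4·(+0.06746)/0.74711 + 249.4 = 319.0538
M1: Pc = R·M1+t = (-0.17669, +0.07833, +0.74206); u = 639.7·(-0.17669)/0.74206 + 318.7 = 166.3811, v = 771.4·(+0.07833)/0.74206 + 249.4 = 330.8315
M2: Pc = R·M2+t = (-0.16688, -0.04626, +0.71949); u = 639.7·(-0.16688)/0.71949 + 318.7 = 170.3310, v = 771.4·(-0.04626)/0.71949 + 249.4 = 199.8027
M3: Pc = R·M3+t = (-0.29331, -0.05713, +0.72454); u = 639.7·(-0.29331)/0.72454 + 318.7 = 59.7373, v = 771.4·(-0.05713)/0.72454 + 249.4 = 188.5713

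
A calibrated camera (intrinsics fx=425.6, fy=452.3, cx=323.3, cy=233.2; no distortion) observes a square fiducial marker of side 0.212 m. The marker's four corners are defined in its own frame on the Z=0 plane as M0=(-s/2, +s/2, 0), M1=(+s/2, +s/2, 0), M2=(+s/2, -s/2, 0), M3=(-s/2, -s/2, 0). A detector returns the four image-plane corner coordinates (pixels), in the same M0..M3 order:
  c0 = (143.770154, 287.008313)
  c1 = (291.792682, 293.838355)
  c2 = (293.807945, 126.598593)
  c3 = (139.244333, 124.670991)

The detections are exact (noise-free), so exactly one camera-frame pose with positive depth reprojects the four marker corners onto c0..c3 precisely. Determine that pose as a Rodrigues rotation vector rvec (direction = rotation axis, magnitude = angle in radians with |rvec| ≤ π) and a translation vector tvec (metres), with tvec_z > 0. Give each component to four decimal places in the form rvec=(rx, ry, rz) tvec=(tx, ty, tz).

rvec=(0.1186, 0.0867, 0.0266) tvec=(-0.1466, -0.0301, 0.5816)

Intrinsics K: fx=425.6, fy=452.3, cx=323.3, cy=233.2
Marker side s = 0.212 m; corners in marker frame (Z=0):
  M0 = (-0.1060, +0.1060, 0)
  M1 = (+0.1060, +0.1060, 0)
  M2 = (+0.1060, -0.1060, 0)
  M3 = (-0.1060, -0.1060, 0)
Detected image corners:
  c0 = (143.770154, 287.008313) px
  c1 = (291.792682, 293.838355) px
  c2 = (293.807945, 126.598593) px
  c3 = (139.244333, 124.670991) px
Planar DLT: solve 8×8 A·h = b for H (H[2,2]=1):
  H  [+681.65422 +50.70774 +215.99848]
  H  [-9.42041 +819.80210 +209.78693]
  H  [-0.14578 +0.20515 +1.00000]
B = K⁻¹H; ‖b₁‖=1.719424, ‖b₂‖=1.719424; λ = 2/(‖b₁‖+‖b₂‖) = 0.581590, sign → tz>0 ⇒ λ=+0.581590
r₁ = λ·B[:,0] = (+0.99590,+0.03160,-0.08478); r₂ = λ·B[:,1] = (-0.02134,+0.99263,+0.11931)
r₃ = r₁×r₂ = (+0.08793,-0.11701,+0.98923); SVD([r₁ r₂ r₃]) → R = UVᵀ:
  R  [+0.99590 -0.02134 +0.08793]
  R  [+0.03160 +0.99263 -0.11701]
  R  [-0.08478 +0.11931 +0.98923]
t = (-0.14663, -0.03011, +0.58159) m
tr R = 2.977756; θ = arccos((tr R − 1)/2) = 0.149283 rad = 8.553°
axis k = ((R−Rᵀ)₃₂, (R−Rᵀ)₁₃, (R−Rᵀ)₂₁) / (2 sinθ) = (+0.794474, +0.580634, +0.177975)
rvec = θ·k = (+0.118602, +0.086679, +0.026569)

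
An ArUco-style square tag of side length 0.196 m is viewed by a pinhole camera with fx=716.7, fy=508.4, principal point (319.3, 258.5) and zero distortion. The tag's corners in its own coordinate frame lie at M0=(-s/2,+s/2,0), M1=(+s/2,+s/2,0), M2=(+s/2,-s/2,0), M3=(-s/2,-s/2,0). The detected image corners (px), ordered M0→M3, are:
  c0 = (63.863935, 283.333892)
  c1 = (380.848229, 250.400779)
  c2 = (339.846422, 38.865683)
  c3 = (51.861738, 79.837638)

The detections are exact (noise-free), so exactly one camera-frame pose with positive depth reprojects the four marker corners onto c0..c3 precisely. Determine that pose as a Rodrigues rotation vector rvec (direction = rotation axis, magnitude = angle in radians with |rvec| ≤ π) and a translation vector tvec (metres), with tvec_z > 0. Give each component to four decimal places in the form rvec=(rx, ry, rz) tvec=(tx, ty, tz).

rvec=(-0.2015, 0.1405, -0.1310) tvec=(-0.0718, -0.0878, 0.4479)

Intrinsics K: fx=716.7, fy=508.4, cx=319.3, cy=258.5
Marker side s = 0.196 m; corners in marker frame (Z=0):
  M0 = (-0.0980, +0.0980, 0)
  M1 = (+0.0980, +0.0980, 0)
  M2 = (+0.0980, -0.0980, 0)
  M3 = (-0.0980, -0.0980, 0)
Detected image corners:
  c0 = (63.863935, 283.333892) px
  c1 = (380.848229, 250.400779) px
  c2 = (339.846422, 38.865683) px
  c3 = (51.861738, 79.837638) px
Planar DLT: solve 8×8 A·h = b for H (H[2,2]=1):
  H  [+1481.29273 +36.03661 +204.34617]
  H  [-235.19845 +982.41337 +158.89324]
  H  [-0.28037 -0.46458 +1.00000]
B = K⁻¹H; ‖b₁‖=2.232655, ‖b₂‖=2.232655; λ = 2/(‖b₁‖+‖b₂‖) = 0.447897, sign → tz>0 ⇒ λ=+0.447897
r₁ = λ·B[:,0] = (+0.98167,-0.14336,-0.12558); r₂ = λ·B[:,1] = (+0.11522,+0.97130,-0.20808)
r₃ = r₁×r₂ = (+0.15180,+0.18980,+0.97002); SVD([r₁ r₂ r₃]) → R = UVᵀ:
  R  [+0.98167 +0.11522 +0.15180]
  R  [-0.14336 +0.97130 +0.18980]
  R  [-0.12558 -0.20808 +0.97002]
t = (-0.07184, -0.08775, +0.44790) m
tr R = 2.922989; θ = arccos((tr R − 1)/2) = 0.278407 rad = 15.952°
axis k = ((R−Rᵀ)₃₂, (R−Rᵀ)₁₃, (R−Rᵀ)₂₁) / (2 sinθ) = (-0.723881, +0.504654, -0.470448)
rvec = θ·k = (-0.201534, +0.140499, -0.130976)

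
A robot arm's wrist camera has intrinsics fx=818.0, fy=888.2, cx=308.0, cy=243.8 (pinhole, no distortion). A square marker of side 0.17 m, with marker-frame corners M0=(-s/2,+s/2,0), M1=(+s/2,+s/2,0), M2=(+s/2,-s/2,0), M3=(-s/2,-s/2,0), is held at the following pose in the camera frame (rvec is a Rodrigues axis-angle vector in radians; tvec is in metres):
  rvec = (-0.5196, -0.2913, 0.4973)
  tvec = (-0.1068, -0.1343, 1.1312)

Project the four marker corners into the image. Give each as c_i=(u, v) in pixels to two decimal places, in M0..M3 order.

Intrinsics K: fx=818.0, fy=888.2, cx=308.0, cy=243.8
Marker side s = 0.17 m; corners in marker frame (Z=0):
  M0 = (-0.0850, +0.0850, 0)
  M1 = (+0.0850, +0.0850, 0)
  M2 = (+0.0850, -0.0850, 0)
  M3 = (-0.0850, -0.0850, 0)
rvec = (-0.5196, -0.2913, 0.4973), |rvec| = θ = 0.77598 rad = 44.460°
Rodrigues: sinθ=0.70042, 1−cosθ=0.28627; R = I + sinθ·[k]× + (1−cosθ)·[k]×²:
    [+0.84209 -0.37692 -0.38578]
    [+0.52083 +0.75408 +0.40013]
    [+0.14009 -0.53787 +0.83131]
t = (-0.1068, -0.1343, 1.1312) m
M0: Pc = R·M0+t = (-0.21042, -0.11447, +1.07357); u = 818.0·(-0.21042)/1.07357 + 308.0 = 147.6759, v = 888.2·(-0.11447)/1.07357 + 243.8 = 149.0920
M1: Pc = R·M1+t = (-0.06726, -0.02593, +1.09739); u = 818.0·(-0.06726)/1.09739 + 308.0 = 257.8637, v = 888.2·(-0.02593)/1.09739 + 243.8 = 222.8105
M2: Pc = R·M2+t = (-0.00318, -0.15413, +1.18883); u = 818.0·(-0.00318)/1.18883 + 308.0 = 305.8086, v = 888.2·(-0.15413)/1.18883 + 243.8 = 128.6491
M3: Pc = R·M3+t = (-0.14634, -0.24267, +1.16501); u = 818.0·(-0.14634)/1.16501 + 308.0 = 205.2493, v = 888.2·(-0.24267)/1.16501 + 243.8 = 58.7917

c0=(147.68, 149.09) c1=(257.86, 222.81) c2=(305.81, 128.65) c3=(205.25, 58.79)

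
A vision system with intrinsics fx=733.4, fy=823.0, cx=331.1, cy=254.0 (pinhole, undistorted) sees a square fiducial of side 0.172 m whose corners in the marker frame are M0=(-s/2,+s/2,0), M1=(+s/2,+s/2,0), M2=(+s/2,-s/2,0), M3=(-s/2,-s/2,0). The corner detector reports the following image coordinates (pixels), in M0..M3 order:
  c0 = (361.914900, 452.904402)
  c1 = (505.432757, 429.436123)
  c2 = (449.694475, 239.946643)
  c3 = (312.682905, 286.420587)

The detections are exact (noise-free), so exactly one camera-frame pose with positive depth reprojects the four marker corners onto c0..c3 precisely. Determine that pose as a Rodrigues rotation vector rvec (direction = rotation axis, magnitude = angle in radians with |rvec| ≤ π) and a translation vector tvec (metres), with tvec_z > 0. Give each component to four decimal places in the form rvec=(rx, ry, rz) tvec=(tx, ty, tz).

Intrinsics K: fx=733.4, fy=823.0, cx=331.1, cy=254.0
Marker side s = 0.172 m; corners in marker frame (Z=0):
  M0 = (-0.0860, +0.0860, 0)
  M1 = (+0.0860, +0.0860, 0)
  M2 = (+0.0860, -0.0860, 0)
  M3 = (-0.0860, -0.0860, 0)
Detected image corners:
  c0 = (361.914900, 452.904402) px
  c1 = (505.432757, 429.436123) px
  c2 = (449.694475, 239.946643) px
  c3 = (312.682905, 286.420587) px
Planar DLT: solve 8×8 A·h = b for H (H[2,2]=1):
  H  [+510.19075 +308.29553 +402.93568]
  H  [-467.17170 +1034.27199 +353.38588]
  H  [-0.74938 +0.01072 +1.00000]
B = K⁻¹H; ‖b₁‖=1.320526, ‖b₂‖=1.320526; λ = 2/(‖b₁‖+‖b₂‖) = 0.757274, sign → tz>0 ⇒ λ=+0.757274
r₁ = λ·B[:,0] = (+0.78299,-0.25472,-0.56748); r₂ = λ·B[:,1] = (+0.31467,+0.94917,+0.00812)
r₃ = r₁×r₂ = (+0.53657,-0.18492,+0.82335); SVD([r₁ r₂ r₃]) → R = UVᵀ:
  R  [+0.78299 +0.31467 +0.53657]
  R  [-0.25472 +0.94917 -0.18492]
  R  [-0.56748 +0.00812 +0.82335]
t = (+0.07417, +0.09145, +0.75727) m
tr R = 2.555507; θ = arccos((tr R − 1)/2) = 0.679713 rad = 38.945°
axis k = ((R−Rᵀ)₃₂, (R−Rᵀ)₁₃, (R−Rᵀ)₂₁) / (2 sinθ) = (+0.153558, +0.878225, -0.452924)
rvec = θ·k = (+0.104375, +0.596941, -0.307858)

rvec=(0.1044, 0.5969, -0.3079) tvec=(0.0742, 0.0914, 0.7573)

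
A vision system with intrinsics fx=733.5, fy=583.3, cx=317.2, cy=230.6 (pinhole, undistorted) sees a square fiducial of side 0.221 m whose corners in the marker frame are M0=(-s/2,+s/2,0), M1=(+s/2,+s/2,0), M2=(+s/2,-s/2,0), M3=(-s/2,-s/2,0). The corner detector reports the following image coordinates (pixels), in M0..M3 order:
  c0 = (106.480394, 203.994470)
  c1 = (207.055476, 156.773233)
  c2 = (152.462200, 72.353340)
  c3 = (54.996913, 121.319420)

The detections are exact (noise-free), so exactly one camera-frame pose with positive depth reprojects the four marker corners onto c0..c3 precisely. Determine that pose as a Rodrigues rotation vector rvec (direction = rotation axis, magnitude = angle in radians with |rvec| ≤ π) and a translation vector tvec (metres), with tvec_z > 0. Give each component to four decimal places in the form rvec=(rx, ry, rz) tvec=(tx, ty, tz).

rvec=(-0.0478, 0.2011, -0.4889) tvec=(-0.3429, -0.2110, 1.3385)

Intrinsics K: fx=733.5, fy=583.3, cx=317.2, cy=230.6
Marker side s = 0.221 m; corners in marker frame (Z=0):
  M0 = (-0.1105, +0.1105, 0)
  M1 = (+0.1105, +0.1105, 0)
  M2 = (+0.1105, -0.1105, 0)
  M3 = (-0.1105, -0.1105, 0)
Detected image corners:
  c0 = (106.480394, 203.994470) px
  c1 = (207.055476, 156.773233) px
  c2 = (152.462200, 72.353340) px
  c3 = (54.996913, 121.319420) px
Planar DLT: solve 8×8 A·h = b for H (H[2,2]=1):
  H  [+430.44925 +230.77978 +129.30661]
  H  [-236.32711 +368.29126 +138.64539]
  H  [-0.13475 -0.06993 +1.00000]
B = K⁻¹H; ‖b₁‖=0.747098, ‖b₂‖=0.747098; λ = 2/(‖b₁‖+‖b₂‖) = 1.338513, sign → tz>0 ⇒ λ=+1.338513
r₁ = λ·B[:,0] = (+0.86350,-0.47100,-0.18037); r₂ = λ·B[:,1] = (+0.46161,+0.88213,-0.09360)
r₃ = r₁×r₂ = (+0.20320,-0.00244,+0.97914); SVD([r₁ r₂ r₃]) → R = UVᵀ:
  R  [+0.86350 +0.46161 +0.20320]
  R  [-0.47100 +0.88213 -0.00244]
  R  [-0.18037 -0.09360 +0.97914]
t = (-0.34287, -0.21101, +1.33851) m
tr R = 2.724763; θ = arccos((tr R − 1)/2) = 0.530842 rad = 30.415°
axis k = ((R−Rᵀ)₃₂, (R−Rᵀ)₁₃, (R−Rᵀ)₂₁) / (2 sinθ) = (-0.090036, +0.378823, -0.921079)
rvec = θ·k = (-0.047795, +0.201095, -0.488947)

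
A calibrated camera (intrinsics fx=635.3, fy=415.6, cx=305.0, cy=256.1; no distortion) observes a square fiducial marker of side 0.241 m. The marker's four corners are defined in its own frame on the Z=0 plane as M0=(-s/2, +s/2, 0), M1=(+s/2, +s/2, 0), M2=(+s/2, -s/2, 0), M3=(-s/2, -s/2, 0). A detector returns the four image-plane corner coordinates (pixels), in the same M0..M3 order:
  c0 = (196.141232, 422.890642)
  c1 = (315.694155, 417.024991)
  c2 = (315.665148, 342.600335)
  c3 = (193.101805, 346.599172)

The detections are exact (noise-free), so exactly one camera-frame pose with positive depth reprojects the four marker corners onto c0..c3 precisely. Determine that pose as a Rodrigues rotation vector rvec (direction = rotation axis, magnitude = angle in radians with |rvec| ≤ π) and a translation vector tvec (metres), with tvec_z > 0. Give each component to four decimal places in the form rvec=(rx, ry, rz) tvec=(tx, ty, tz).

rvec=(0.1289, -0.1402, -0.0115) tvec=(-0.0977, 0.3857, 1.2662)

Intrinsics K: fx=635.3, fy=415.6, cx=305.0, cy=256.1
Marker side s = 0.241 m; corners in marker frame (Z=0):
  M0 = (-0.1205, +0.1205, 0)
  M1 = (+0.1205, +0.1205, 0)
  M2 = (+0.1205, -0.1205, 0)
  M3 = (-0.1205, -0.1205, 0)
Detected image corners:
  c0 = (196.141232, 422.890642) px
  c1 = (315.694155, 417.024991) px
  c2 = (315.665148, 342.600335) px
  c3 = (193.101805, 346.599172) px
Planar DLT: solve 8×8 A·h = b for H (H[2,2]=1):
  H  [+530.16643 +32.25742 +255.95832]
  H  [+21.32852 +351.55309 +382.70845]
  H  [+0.10945 +0.10180 +1.00000]
B = K⁻¹H; ‖b₁‖=0.789754, ‖b₂‖=0.789754; λ = 2/(‖b₁‖+‖b₂‖) = 1.266217, sign → tz>0 ⇒ λ=+1.266217
r₁ = λ·B[:,0] = (+0.99014,-0.02042,+0.13859); r₂ = λ·B[:,1] = (+0.00241,+0.99165,+0.12890)
r₃ = r₁×r₂ = (-0.14007,-0.12729,+0.98193); SVD([r₁ r₂ r₃]) → R = UVᵀ:
  R  [+0.99014 +0.00241 -0.14007]
  R  [-0.02042 +0.99165 -0.12729]
  R  [+0.13859 +0.12890 +0.98193]
t = (-0.09775, +0.38574, +1.26622) m
tr R = 2.963719; θ = arccos((tr R − 1)/2) = 0.190764 rad = 10.930°
axis k = ((R−Rᵀ)₃₂, (R−Rᵀ)₁₃, (R−Rᵀ)₂₁) / (2 sinθ) = (+0.675577, -0.734827, -0.060205)
rvec = θ·k = (+0.128876, -0.140178, -0.011485)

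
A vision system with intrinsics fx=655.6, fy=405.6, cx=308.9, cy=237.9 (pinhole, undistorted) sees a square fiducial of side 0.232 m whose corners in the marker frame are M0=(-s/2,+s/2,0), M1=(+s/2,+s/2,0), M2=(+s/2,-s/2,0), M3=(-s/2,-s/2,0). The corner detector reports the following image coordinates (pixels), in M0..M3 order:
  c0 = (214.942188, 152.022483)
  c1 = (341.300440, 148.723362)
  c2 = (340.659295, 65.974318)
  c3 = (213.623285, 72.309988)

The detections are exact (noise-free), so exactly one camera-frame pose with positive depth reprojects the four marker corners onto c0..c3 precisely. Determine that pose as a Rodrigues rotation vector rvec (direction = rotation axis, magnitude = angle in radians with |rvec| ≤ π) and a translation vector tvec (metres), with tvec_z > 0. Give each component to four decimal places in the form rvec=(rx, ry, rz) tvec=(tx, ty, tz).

Intrinsics K: fx=655.6, fy=405.6, cx=308.9, cy=237.9
Marker side s = 0.232 m; corners in marker frame (Z=0):
  M0 = (-0.1160, +0.1160, 0)
  M1 = (+0.1160, +0.1160, 0)
  M2 = (+0.1160, -0.1160, 0)
  M3 = (-0.1160, -0.1160, 0)
Detected image corners:
  c0 = (214.942188, 152.022483) px
  c1 = (341.300440, 148.723362) px
  c2 = (340.659295, 65.974318) px
  c3 = (213.623285, 72.309988) px
Planar DLT: solve 8×8 A·h = b for H (H[2,2]=1):
  H  [+501.76994 +10.99583 +276.45923]
  H  [-38.27311 +352.67776 +109.91661]
  H  [-0.15969 +0.02429 +1.00000]
B = K⁻¹H; ‖b₁‖=0.855634, ‖b₂‖=0.855634; λ = 2/(‖b₁‖+‖b₂‖) = 1.168724, sign → tz>0 ⇒ λ=+1.168724
r₁ = λ·B[:,0] = (+0.98243,-0.00082,-0.18663); r₂ = λ·B[:,1] = (+0.00622,+0.99958,+0.02839)
r₃ = r₁×r₂ = (+0.18653,-0.02905,+0.98202); SVD([r₁ r₂ r₃]) → R = UVᵀ:
  R  [+0.98243 +0.00622 +0.18653]
  R  [-0.00082 +0.99958 -0.02905]
  R  [-0.18663 +0.02839 +0.98202]
t = (-0.05783, -0.36878, +1.16872) m
tr R = 2.964027; θ = arccos((tr R − 1)/2) = 0.189951 rad = 10.883°
axis k = ((R−Rᵀ)₃₂, (R−Rᵀ)₁₃, (R−Rᵀ)₂₁) / (2 sinθ) = (+0.152128, +0.988185, -0.018646)
rvec = θ·k = (+0.028897, +0.187706, -0.003542)

rvec=(0.0289, 0.1877, -0.0035) tvec=(-0.0578, -0.3688, 1.1687)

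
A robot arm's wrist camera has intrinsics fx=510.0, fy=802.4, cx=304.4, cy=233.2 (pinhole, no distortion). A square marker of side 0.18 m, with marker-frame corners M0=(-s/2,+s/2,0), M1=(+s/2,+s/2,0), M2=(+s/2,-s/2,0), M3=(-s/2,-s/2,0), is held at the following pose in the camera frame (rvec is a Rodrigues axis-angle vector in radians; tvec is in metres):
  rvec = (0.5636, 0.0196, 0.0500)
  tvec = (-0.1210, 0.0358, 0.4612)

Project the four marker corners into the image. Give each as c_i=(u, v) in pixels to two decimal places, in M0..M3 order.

c0=(89.64, 401.68) c1=(269.42, 416.94) c2=(270.60, 164.31) c3=(49.00, 146.04)

Intrinsics K: fx=510.0, fy=802.4, cx=304.4, cy=233.2
Marker side s = 0.18 m; corners in marker frame (Z=0):
  M0 = (-0.0900, +0.0900, 0)
  M1 = (+0.0900, +0.0900, 0)
  M2 = (+0.0900, -0.0900, 0)
  M3 = (-0.0900, -0.0900, 0)
rvec = (0.5636, 0.0196, 0.0500), |rvec| = θ = 0.56615 rad = 32.438°
Rodrigues: sinθ=0.53639, 1−cosθ=0.15603; R = I + sinθ·[k]× + (1−cosθ)·[k]×²:
    [+0.99860 -0.04199 +0.03229]
    [+0.05275 +0.84416 -0.53349]
    [-0.00485 +0.53445 +0.84519]
t = (-0.1210, 0.0358, 0.4612) m
M0: Pc = R·M0+t = (-0.21465, +0.10703, +0.50974); u = 510.0·(-0.21465)/0.50974 + 304.4 = 89.6361, v = 802.4·(+0.10703)/0.50974 + 233.2 = 401.6757
M1: Pc = R·M1+t = (-0.03491, +0.11652, +0.50886); u = 510.0·(-0.03491)/0.50886 + 304.4 = 269.4162, v = 802.4·(+0.11652)/0.50886 + 233.2 = 416.9367
M2: Pc = R·M2+t = (-0.02735, -0.03543, +0.41266); u = 510.0·(-0.02735)/0.41266 + 304.4 = 270.6027, v = 802.4·(-0.03543)/0.41266 + 233.2 = 164.3146
M3: Pc = R·M3+t = (-0.20709, -0.04492, +0.41354); u = 510.0·(-0.20709)/0.41354 + 304.4 = 48.9980, v = 802.4·(-0.04492)/0.41354 + 233.2 = 146.0370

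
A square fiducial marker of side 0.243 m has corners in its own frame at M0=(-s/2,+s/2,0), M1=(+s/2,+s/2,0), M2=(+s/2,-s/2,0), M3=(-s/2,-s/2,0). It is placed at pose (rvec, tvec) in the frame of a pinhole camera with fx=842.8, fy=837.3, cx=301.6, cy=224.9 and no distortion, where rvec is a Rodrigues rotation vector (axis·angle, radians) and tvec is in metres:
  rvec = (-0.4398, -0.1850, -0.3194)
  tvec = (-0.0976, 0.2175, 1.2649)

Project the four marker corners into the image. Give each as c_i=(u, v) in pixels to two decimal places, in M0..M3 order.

c0=(181.36, 473.95) c1=(340.36, 419.31) c2=(285.47, 275.80) c3=(135.61, 319.81)

Intrinsics K: fx=842.8, fy=837.3, cx=301.6, cy=224.9
Marker side s = 0.243 m; corners in marker frame (Z=0):
  M0 = (-0.1215, +0.1215, 0)
  M1 = (+0.1215, +0.1215, 0)
  M2 = (+0.1215, -0.1215, 0)
  M3 = (-0.1215, -0.1215, 0)
rvec = (-0.4398, -0.1850, -0.3194), |rvec| = θ = 0.57416 rad = 32.897°
Rodrigues: sinθ=0.54313, 1−cosθ=0.16035; R = I + sinθ·[k]× + (1−cosθ)·[k]×²:
    [+0.93373 +0.34171 -0.10667]
    [-0.26256 +0.85629 +0.44477]
    [+0.24333 -0.38729 +0.88927]
t = (-0.0976, 0.2175, 1.2649) m
M0: Pc = R·M0+t = (-0.16953, +0.35344, +1.18828); u = 842.8·(-0.16953)/1.18828 + 301.6 = 181.3591, v = 837.3·(+0.35344)/1.18828 + 224.9 = 473.9458
M1: Pc = R·M1+t = (+0.05737, +0.28964, +1.24741); u = 842.8·(+0.05737)/1.24741 + 301.6 = 340.3591, v = 837.3·(+0.28964)/1.24741 + 224.9 = 419.3144
M2: Pc = R·M2+t = (-0.02567, +0.08156, +1.34152); u = 842.8·(-0.02567)/1.34152 + 301.6 = 285.4730, v = 837.3·(+0.08156)/1.34152 + 224.9 = 275.8045
M3: Pc = R·M3+t = (-0.25257, +0.14536, +1.28239); u = 842.8·(-0.25257)/1.28239 + 301.6 = 135.6108, v = 837.3·(+0.14536)/1.28239 + 224.9 = 319.8096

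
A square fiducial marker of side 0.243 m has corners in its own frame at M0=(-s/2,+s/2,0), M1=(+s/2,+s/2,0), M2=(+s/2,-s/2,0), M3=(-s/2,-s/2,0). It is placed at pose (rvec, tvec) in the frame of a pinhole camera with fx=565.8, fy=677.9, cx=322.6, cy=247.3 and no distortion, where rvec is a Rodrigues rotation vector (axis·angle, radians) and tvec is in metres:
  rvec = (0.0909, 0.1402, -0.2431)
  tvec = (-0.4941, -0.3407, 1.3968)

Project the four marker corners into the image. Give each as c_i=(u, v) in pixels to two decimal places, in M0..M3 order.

Intrinsics K: fx=565.8, fy=677.9, cx=322.6, cy=247.3
Marker side s = 0.243 m; corners in marker frame (Z=0):
  M0 = (-0.1215, +0.1215, 0)
  M1 = (+0.1215, +0.1215, 0)
  M2 = (+0.1215, -0.1215, 0)
  M3 = (-0.1215, -0.1215, 0)
rvec = (0.0909, 0.1402, -0.2431), |rvec| = θ = 0.29499 rad = 16.901°
Rodrigues: sinθ=0.29073, 1−cosθ=0.04319; R = I + sinθ·[k]× + (1−cosθ)·[k]×²:
    [+0.96091 +0.24592 +0.12721]
    [-0.23326 +0.96656 -0.10651]
    [-0.14914 +0.07267 +0.98614]
t = (-0.4941, -0.3407, 1.3968) m
M0: Pc = R·M0+t = (-0.58097, -0.19492, +1.42375); u = 565.8·(-0.58097)/1.42375 + 322.6 = 91.7213, v = 677.9·(-0.19492)/1.42375 + 247.3 = 154.4909
M1: Pc = R·M1+t = (-0.34747, -0.25160, +1.38751); u = 565.8·(-0.34747)/1.38751 + 322.6 = 180.9078, v = 677.9·(-0.25160)/1.38751 + 247.3 = 124.3729
M2: Pc = R·M2+t = (-0.40723, -0.48648, +1.36985); u = 565.8·(-0.40723)/1.36985 + 322.6 = 154.3992, v = 677.9·(-0.48648)/1.36985 + 247.3 = 6.5553
M3: Pc = R·M3+t = (-0.64073, -0.42980, +1.40609); u = 565.8·(-0.64073)/1.40609 + 322.6 = 64.7758, v = 677.9·(-0.42980)/1.40609 + 247.3 = 40.0883

c0=(91.72, 154.49) c1=(180.91, 124.37) c2=(154.40, 6.56) c3=(64.78, 40.09)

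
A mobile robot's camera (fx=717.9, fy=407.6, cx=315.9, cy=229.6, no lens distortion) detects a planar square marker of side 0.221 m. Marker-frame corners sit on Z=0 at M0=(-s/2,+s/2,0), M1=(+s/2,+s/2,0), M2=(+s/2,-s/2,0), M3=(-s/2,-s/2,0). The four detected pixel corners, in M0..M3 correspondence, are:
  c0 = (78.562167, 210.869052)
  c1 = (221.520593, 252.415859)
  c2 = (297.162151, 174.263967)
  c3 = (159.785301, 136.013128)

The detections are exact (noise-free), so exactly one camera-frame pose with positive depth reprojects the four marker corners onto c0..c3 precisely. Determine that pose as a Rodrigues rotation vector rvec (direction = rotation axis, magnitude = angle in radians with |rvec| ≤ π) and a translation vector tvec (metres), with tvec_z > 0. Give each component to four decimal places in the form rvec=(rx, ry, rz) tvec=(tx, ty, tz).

Intrinsics K: fx=717.9, fy=407.6, cx=315.9, cy=229.6
Marker side s = 0.221 m; corners in marker frame (Z=0):
  M0 = (-0.1105, +0.1105, 0)
  M1 = (+0.1105, +0.1105, 0)
  M2 = (+0.1105, -0.1105, 0)
  M3 = (-0.1105, -0.1105, 0)
Detected image corners:
  c0 = (78.562167, 210.869052) px
  c1 = (221.520593, 252.415859) px
  c2 = (297.162151, 174.263967) px
  c3 = (159.785301, 136.013128) px
Planar DLT: solve 8×8 A·h = b for H (H[2,2]=1):
  H  [+619.13747 -397.38525 +189.62258]
  H  [+165.23734 +302.80298 +192.27172]
  H  [-0.07816 -0.22392 +1.00000]
B = K⁻¹H; ‖b₁‖=1.006170, ‖b₂‖=1.006170; λ = 2/(‖b₁‖+‖b₂‖) = 0.993868, sign → tz>0 ⇒ λ=+0.993868
r₁ = λ·B[:,0] = (+0.89132,+0.44666,-0.07768); r₂ = λ·B[:,1] = (-0.45222,+0.86370,-0.22255)
r₃ = r₁×r₂ = (-0.03231,+0.23349,+0.97182); SVD([r₁ r₂ r₃]) → R = UVᵀ:
  R  [+0.89132 -0.45222 -0.03231]
  R  [+0.44666 +0.86370 +0.23349]
  R  [-0.07768 -0.22255 +0.97182]
t = (-0.17482, -0.09102, +0.99387) m
tr R = 2.726843; θ = arccos((tr R − 1)/2) = 0.528784 rad = 30.297°
axis k = ((R−Rᵀ)₃₂, (R−Rᵀ)₁₃, (R−Rᵀ)₂₁) / (2 sinθ) = (-0.451986, +0.044970, +0.890891)
rvec = θ·k = (-0.239003, +0.023779, +0.471088)

rvec=(-0.2390, 0.0238, 0.4711) tvec=(-0.1748, -0.0910, 0.9939)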